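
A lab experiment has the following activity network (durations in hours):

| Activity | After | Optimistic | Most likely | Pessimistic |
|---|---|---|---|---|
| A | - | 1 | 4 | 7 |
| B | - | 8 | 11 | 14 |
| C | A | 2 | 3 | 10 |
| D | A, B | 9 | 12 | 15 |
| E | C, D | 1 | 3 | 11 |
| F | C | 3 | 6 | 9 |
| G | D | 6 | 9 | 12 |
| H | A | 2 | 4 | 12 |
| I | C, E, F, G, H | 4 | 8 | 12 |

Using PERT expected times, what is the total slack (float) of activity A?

7 hours

te_A = (1 + 4·4 + 7)/6 = 24/6 = 4
te_B = (8 + 4·11 + 14)/6 = 66/6 = 11
te_C = (2 + 4·3 + 10)/6 = 24/6 = 4
te_D = (9 + 4·12 + 15)/6 = 72/6 = 12
te_E = (1 + 4·3 + 11)/6 = 24/6 = 4
te_F = (3 + 4·6 + 9)/6 = 36/6 = 6
te_G = (6 + 4·9 + 12)/6 = 54/6 = 9
te_H = (2 + 4·4 + 12)/6 = 30/6 = 5
te_I = (4 + 4·8 + 12)/6 = 48/6 = 8

Forward pass:
ES_A = 0; EF_A = 4
ES_B = 0; EF_B = 11
ES_C = 4; EF_C = 4+4 = 8
ES_D = max(EF_A=4, EF_B=11) = 11; EF_D = 11+12 = 23
ES_E = max(EF_C=8, EF_D=23) = 23; EF_E = 23+4 = 27
ES_F = 8; EF_F = 8+6 = 14
ES_G = 23; EF_G = 23+9 = 32
ES_H = 4; EF_H = 4+5 = 9
ES_I = max(EF_C=8, EF_E=27, EF_F=14, EF_G=32, EF_H=9) = 32; EF_I = 32+8 = 40
Expected project duration μ = 40 hours. Critical path: B → D → G → I.

Backward pass:
LF_I = 40; LS_I = 40−8 = 32
LF_H = LS_I = 32; LS_H = 32−5 = 27
LF_G = LS_I = 32; LS_G = 32−9 = 23
LF_F = LS_I = 32; LS_F = 32−6 = 26
LF_E = LS_I = 32; LS_E = 32−4 = 28
LF_D = min(LS_E=28, LS_G=23) = 23; LS_D = 23−12 = 11
LF_C = min(LS_E=28, LS_F=26, LS_I=32) = 26; LS_C = 26−4 = 22
LF_B = LS_D = 11; LS_B = 11−11 = 0
LF_A = min(LS_C=22, LS_D=11, LS_H=27) = 11; LS_A = 11−4 = 7
Slack_A = LS_A − ES_A = 7 − 0 = 7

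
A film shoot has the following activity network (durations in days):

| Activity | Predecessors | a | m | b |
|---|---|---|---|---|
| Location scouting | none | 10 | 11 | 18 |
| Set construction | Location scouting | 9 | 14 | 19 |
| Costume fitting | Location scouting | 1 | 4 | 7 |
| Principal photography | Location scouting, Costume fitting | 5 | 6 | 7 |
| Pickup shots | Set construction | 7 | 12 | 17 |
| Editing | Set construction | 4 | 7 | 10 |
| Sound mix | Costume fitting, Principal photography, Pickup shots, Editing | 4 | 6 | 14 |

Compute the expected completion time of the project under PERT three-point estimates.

te_Location scouting = (10 + 4·11 + 18)/6 = 72/6 = 12
te_Set construction = (9 + 4·14 + 19)/6 = 84/6 = 14
te_Costume fitting = (1 + 4·4 + 7)/6 = 24/6 = 4
te_Principal photography = (5 + 4·6 + 7)/6 = 36/6 = 6
te_Pickup shots = (7 + 4·12 + 17)/6 = 72/6 = 12
te_Editing = (4 + 4·7 + 10)/6 = 42/6 = 7
te_Sound mix = (4 + 4·6 + 14)/6 = 42/6 = 7

Forward pass:
ES_Location scouting = 0; EF_Location scouting = 12
ES_Set construction = 12; EF_Set construction = 12+14 = 26
ES_Costume fitting = 12; EF_Costume fitting = 12+4 = 16
ES_Principal photography = max(EF_Location scouting=12, EF_Costume fitting=16) = 16; EF_Principal photography = 16+6 = 22
ES_Pickup shots = 26; EF_Pickup shots = 26+12 = 38
ES_Editing = 26; EF_Editing = 26+7 = 33
ES_Sound mix = max(EF_Costume fitting=16, EF_Principal photography=22, EF_Pickup shots=38, EF_Editing=33) = 38; EF_Sound mix = 38+7 = 45
Expected project duration μ = 45 days. Critical path: Location scouting → Set construction → Pickup shots → Sound mix.

45 days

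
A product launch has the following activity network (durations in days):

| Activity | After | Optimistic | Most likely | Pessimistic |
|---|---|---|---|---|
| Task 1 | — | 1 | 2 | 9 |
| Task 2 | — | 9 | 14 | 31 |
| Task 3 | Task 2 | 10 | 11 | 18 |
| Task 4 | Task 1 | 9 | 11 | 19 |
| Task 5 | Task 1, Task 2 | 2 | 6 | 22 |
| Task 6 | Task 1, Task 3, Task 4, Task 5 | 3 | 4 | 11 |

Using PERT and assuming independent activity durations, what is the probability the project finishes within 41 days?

0.974

te_Task 1 = (1 + 4·2 + 9)/6 = 18/6 = 3; σ²_Task 1 = ((9−1)/6)² = 1.778
te_Task 2 = (9 + 4·14 + 31)/6 = 96/6 = 16; σ²_Task 2 = ((31−9)/6)² = 13.444
te_Task 3 = (10 + 4·11 + 18)/6 = 72/6 = 12; σ²_Task 3 = ((18−10)/6)² = 1.778
te_Task 4 = (9 + 4·11 + 19)/6 = 72/6 = 12; σ²_Task 4 = ((19−9)/6)² = 2.778
te_Task 5 = (2 + 4·6 + 22)/6 = 48/6 = 8; σ²_Task 5 = ((22−2)/6)² = 11.111
te_Task 6 = (3 + 4·4 + 11)/6 = 30/6 = 5; σ²_Task 6 = ((11−3)/6)² = 1.778

Forward pass:
ES_Task 1 = 0; EF_Task 1 = 3
ES_Task 2 = 0; EF_Task 2 = 16
ES_Task 3 = 16; EF_Task 3 = 16+12 = 28
ES_Task 4 = 3; EF_Task 4 = 3+12 = 15
ES_Task 5 = max(EF_Task 1=3, EF_Task 2=16) = 16; EF_Task 5 = 16+8 = 24
ES_Task 6 = max(EF_Task 1=3, EF_Task 3=28, EF_Task 4=15, EF_Task 5=24) = 28; EF_Task 6 = 28+5 = 33
Expected project duration μ = 33 days. Critical path: Task 2 → Task 3 → Task 6.

Variance along critical path = 13.444 + 1.778 + 1.778 = 17.000; σ = √17.000 = 4.123 days.
Z = (41 − 33) / 4.123 = 1.940
P(T ≤ 41) = Φ(1.940) ≈ 0.974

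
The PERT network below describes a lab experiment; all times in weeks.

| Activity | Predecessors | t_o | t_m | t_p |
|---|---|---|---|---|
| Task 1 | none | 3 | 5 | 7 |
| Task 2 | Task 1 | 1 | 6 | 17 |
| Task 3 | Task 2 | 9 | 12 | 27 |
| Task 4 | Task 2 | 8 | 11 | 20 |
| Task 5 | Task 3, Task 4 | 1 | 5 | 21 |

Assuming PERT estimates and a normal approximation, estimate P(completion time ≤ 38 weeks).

0.829

te_Task 1 = (3 + 4·5 + 7)/6 = 30/6 = 5; σ²_Task 1 = ((7−3)/6)² = 0.444
te_Task 2 = (1 + 4·6 + 17)/6 = 42/6 = 7; σ²_Task 2 = ((17−1)/6)² = 7.111
te_Task 3 = (9 + 4·12 + 27)/6 = 84/6 = 14; σ²_Task 3 = ((27−9)/6)² = 9.000
te_Task 4 = (8 + 4·11 + 20)/6 = 72/6 = 12; σ²_Task 4 = ((20−8)/6)² = 4.000
te_Task 5 = (1 + 4·5 + 21)/6 = 42/6 = 7; σ²_Task 5 = ((21−1)/6)² = 11.111

Forward pass:
ES_Task 1 = 0; EF_Task 1 = 5
ES_Task 2 = 5; EF_Task 2 = 5+7 = 12
ES_Task 3 = 12; EF_Task 3 = 12+14 = 26
ES_Task 4 = 12; EF_Task 4 = 12+12 = 24
ES_Task 5 = max(EF_Task 3=26, EF_Task 4=24) = 26; EF_Task 5 = 26+7 = 33
Expected project duration μ = 33 weeks. Critical path: Task 1 → Task 2 → Task 3 → Task 5.

Variance along critical path = 0.444 + 7.111 + 9.000 + 11.111 = 27.667; σ = √27.667 = 5.260 weeks.
Z = (38 − 33) / 5.260 = 0.951
P(T ≤ 38) = Φ(0.951) ≈ 0.829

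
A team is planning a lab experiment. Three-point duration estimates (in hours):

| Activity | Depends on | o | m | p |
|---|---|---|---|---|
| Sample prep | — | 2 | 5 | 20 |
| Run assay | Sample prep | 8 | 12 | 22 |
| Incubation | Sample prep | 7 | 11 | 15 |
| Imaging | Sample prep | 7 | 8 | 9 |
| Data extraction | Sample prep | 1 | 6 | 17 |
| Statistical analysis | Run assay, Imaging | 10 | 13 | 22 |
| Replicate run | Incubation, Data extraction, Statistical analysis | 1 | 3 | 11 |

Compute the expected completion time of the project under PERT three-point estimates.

38 hours

te_Sample prep = (2 + 4·5 + 20)/6 = 42/6 = 7
te_Run assay = (8 + 4·12 + 22)/6 = 78/6 = 13
te_Incubation = (7 + 4·11 + 15)/6 = 66/6 = 11
te_Imaging = (7 + 4·8 + 9)/6 = 48/6 = 8
te_Data extraction = (1 + 4·6 + 17)/6 = 42/6 = 7
te_Statistical analysis = (10 + 4·13 + 22)/6 = 84/6 = 14
te_Replicate run = (1 + 4·3 + 11)/6 = 24/6 = 4

Forward pass:
ES_Sample prep = 0; EF_Sample prep = 7
ES_Run assay = 7; EF_Run assay = 7+13 = 20
ES_Incubation = 7; EF_Incubation = 7+11 = 18
ES_Imaging = 7; EF_Imaging = 7+8 = 15
ES_Data extraction = 7; EF_Data extraction = 7+7 = 14
ES_Statistical analysis = max(EF_Run assay=20, EF_Imaging=15) = 20; EF_Statistical analysis = 20+14 = 34
ES_Replicate run = max(EF_Incubation=18, EF_Data extraction=14, EF_Statistical analysis=34) = 34; EF_Replicate run = 34+4 = 38
Expected project duration μ = 38 hours. Critical path: Sample prep → Run assay → Statistical analysis → Replicate run.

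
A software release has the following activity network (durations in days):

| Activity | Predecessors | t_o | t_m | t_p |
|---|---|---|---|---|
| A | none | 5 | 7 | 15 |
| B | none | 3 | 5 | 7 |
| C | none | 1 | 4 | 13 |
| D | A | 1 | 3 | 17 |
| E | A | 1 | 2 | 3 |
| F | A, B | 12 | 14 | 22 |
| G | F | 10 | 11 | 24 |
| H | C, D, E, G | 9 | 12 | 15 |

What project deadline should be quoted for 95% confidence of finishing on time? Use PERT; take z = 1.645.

te_A = (5 + 4·7 + 15)/6 = 48/6 = 8; σ²_A = ((15−5)/6)² = 2.778
te_B = (3 + 4·5 + 7)/6 = 30/6 = 5; σ²_B = ((7−3)/6)² = 0.444
te_C = (1 + 4·4 + 13)/6 = 30/6 = 5; σ²_C = ((13−1)/6)² = 4.000
te_D = (1 + 4·3 + 17)/6 = 30/6 = 5; σ²_D = ((17−1)/6)² = 7.111
te_E = (1 + 4·2 + 3)/6 = 12/6 = 2; σ²_E = ((3−1)/6)² = 0.111
te_F = (12 + 4·14 + 22)/6 = 90/6 = 15; σ²_F = ((22−12)/6)² = 2.778
te_G = (10 + 4·11 + 24)/6 = 78/6 = 13; σ²_G = ((24−10)/6)² = 5.444
te_H = (9 + 4·12 + 15)/6 = 72/6 = 12; σ²_H = ((15−9)/6)² = 1.000

Forward pass:
ES_A = 0; EF_A = 8
ES_B = 0; EF_B = 5
ES_C = 0; EF_C = 5
ES_D = 8; EF_D = 8+5 = 13
ES_E = 8; EF_E = 8+2 = 10
ES_F = max(EF_A=8, EF_B=5) = 8; EF_F = 8+15 = 23
ES_G = 23; EF_G = 23+13 = 36
ES_H = max(EF_C=5, EF_D=13, EF_E=10, EF_G=36) = 36; EF_H = 36+12 = 48
Expected project duration μ = 48 days. Critical path: A → F → G → H.

Variance along critical path = 2.778 + 2.778 + 5.444 + 1.000 = 12.000; σ = 3.464 days.
D = μ + z·σ = 48 + 1.645·3.464 = 53.7 days

53.7 days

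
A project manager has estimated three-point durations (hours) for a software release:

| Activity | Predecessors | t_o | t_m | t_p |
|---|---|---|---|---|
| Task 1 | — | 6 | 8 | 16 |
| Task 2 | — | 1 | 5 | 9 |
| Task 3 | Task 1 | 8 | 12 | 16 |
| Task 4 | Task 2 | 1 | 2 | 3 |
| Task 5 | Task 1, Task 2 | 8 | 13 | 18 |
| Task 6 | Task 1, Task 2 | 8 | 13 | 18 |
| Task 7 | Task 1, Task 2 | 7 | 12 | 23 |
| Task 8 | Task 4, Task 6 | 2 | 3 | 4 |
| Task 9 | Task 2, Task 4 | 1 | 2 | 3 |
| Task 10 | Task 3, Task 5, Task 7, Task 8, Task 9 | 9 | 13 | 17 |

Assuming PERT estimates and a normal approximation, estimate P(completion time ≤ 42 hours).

te_Task 1 = (6 + 4·8 + 16)/6 = 54/6 = 9; σ²_Task 1 = ((16−6)/6)² = 2.778
te_Task 2 = (1 + 4·5 + 9)/6 = 30/6 = 5; σ²_Task 2 = ((9−1)/6)² = 1.778
te_Task 3 = (8 + 4·12 + 16)/6 = 72/6 = 12; σ²_Task 3 = ((16−8)/6)² = 1.778
te_Task 4 = (1 + 4·2 + 3)/6 = 12/6 = 2; σ²_Task 4 = ((3−1)/6)² = 0.111
te_Task 5 = (8 + 4·13 + 18)/6 = 78/6 = 13; σ²_Task 5 = ((18−8)/6)² = 2.778
te_Task 6 = (8 + 4·13 + 18)/6 = 78/6 = 13; σ²_Task 6 = ((18−8)/6)² = 2.778
te_Task 7 = (7 + 4·12 + 23)/6 = 78/6 = 13; σ²_Task 7 = ((23−7)/6)² = 7.111
te_Task 8 = (2 + 4·3 + 4)/6 = 18/6 = 3; σ²_Task 8 = ((4−2)/6)² = 0.111
te_Task 9 = (1 + 4·2 + 3)/6 = 12/6 = 2; σ²_Task 9 = ((3−1)/6)² = 0.111
te_Task 10 = (9 + 4·13 + 17)/6 = 78/6 = 13; σ²_Task 10 = ((17−9)/6)² = 1.778

Forward pass:
ES_Task 1 = 0; EF_Task 1 = 9
ES_Task 2 = 0; EF_Task 2 = 5
ES_Task 3 = 9; EF_Task 3 = 9+12 = 21
ES_Task 4 = 5; EF_Task 4 = 5+2 = 7
ES_Task 5 = max(EF_Task 1=9, EF_Task 2=5) = 9; EF_Task 5 = 9+13 = 22
ES_Task 6 = max(EF_Task 1=9, EF_Task 2=5) = 9; EF_Task 6 = 9+13 = 22
ES_Task 7 = max(EF_Task 1=9, EF_Task 2=5) = 9; EF_Task 7 = 9+13 = 22
ES_Task 8 = max(EF_Task 4=7, EF_Task 6=22) = 22; EF_Task 8 = 22+3 = 25
ES_Task 9 = max(EF_Task 2=5, EF_Task 4=7) = 7; EF_Task 9 = 7+2 = 9
ES_Task 10 = max(EF_Task 3=21, EF_Task 5=22, EF_Task 7=22, EF_Task 8=25, EF_Task 9=9) = 25; EF_Task 10 = 25+13 = 38
Expected project duration μ = 38 hours. Critical path: Task 1 → Task 6 → Task 8 → Task 10.

Variance along critical path = 2.778 + 2.778 + 0.111 + 1.778 = 7.444; σ = √7.444 = 2.728 hours.
Z = (42 − 38) / 2.728 = 1.466
P(T ≤ 42) = Φ(1.466) ≈ 0.929

0.929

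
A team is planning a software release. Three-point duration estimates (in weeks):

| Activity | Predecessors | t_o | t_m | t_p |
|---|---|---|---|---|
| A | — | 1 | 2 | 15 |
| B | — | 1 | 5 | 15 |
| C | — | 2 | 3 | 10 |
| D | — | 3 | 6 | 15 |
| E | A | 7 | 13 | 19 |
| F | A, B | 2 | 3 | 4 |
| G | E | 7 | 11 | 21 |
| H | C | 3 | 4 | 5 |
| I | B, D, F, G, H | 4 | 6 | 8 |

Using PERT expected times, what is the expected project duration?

te_A = (1 + 4·2 + 15)/6 = 24/6 = 4
te_B = (1 + 4·5 + 15)/6 = 36/6 = 6
te_C = (2 + 4·3 + 10)/6 = 24/6 = 4
te_D = (3 + 4·6 + 15)/6 = 42/6 = 7
te_E = (7 + 4·13 + 19)/6 = 78/6 = 13
te_F = (2 + 4·3 + 4)/6 = 18/6 = 3
te_G = (7 + 4·11 + 21)/6 = 72/6 = 12
te_H = (3 + 4·4 + 5)/6 = 24/6 = 4
te_I = (4 + 4·6 + 8)/6 = 36/6 = 6

Forward pass:
ES_A = 0; EF_A = 4
ES_B = 0; EF_B = 6
ES_C = 0; EF_C = 4
ES_D = 0; EF_D = 7
ES_E = 4; EF_E = 4+13 = 17
ES_F = max(EF_A=4, EF_B=6) = 6; EF_F = 6+3 = 9
ES_G = 17; EF_G = 17+12 = 29
ES_H = 4; EF_H = 4+4 = 8
ES_I = max(EF_B=6, EF_D=7, EF_F=9, EF_G=29, EF_H=8) = 29; EF_I = 29+6 = 35
Expected project duration μ = 35 weeks. Critical path: A → E → G → I.

35 weeks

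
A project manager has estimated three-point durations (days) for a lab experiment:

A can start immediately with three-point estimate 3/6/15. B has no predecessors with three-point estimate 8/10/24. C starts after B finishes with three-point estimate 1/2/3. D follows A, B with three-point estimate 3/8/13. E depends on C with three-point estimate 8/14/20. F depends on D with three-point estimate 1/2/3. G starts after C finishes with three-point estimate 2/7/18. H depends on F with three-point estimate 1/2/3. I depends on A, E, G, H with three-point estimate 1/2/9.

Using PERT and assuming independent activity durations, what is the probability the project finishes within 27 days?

0.134

te_A = (3 + 4·6 + 15)/6 = 42/6 = 7; σ²_A = ((15−3)/6)² = 4.000
te_B = (8 + 4·10 + 24)/6 = 72/6 = 12; σ²_B = ((24−8)/6)² = 7.111
te_C = (1 + 4·2 + 3)/6 = 12/6 = 2; σ²_C = ((3−1)/6)² = 0.111
te_D = (3 + 4·8 + 13)/6 = 48/6 = 8; σ²_D = ((13−3)/6)² = 2.778
te_E = (8 + 4·14 + 20)/6 = 84/6 = 14; σ²_E = ((20−8)/6)² = 4.000
te_F = (1 + 4·2 + 3)/6 = 12/6 = 2; σ²_F = ((3−1)/6)² = 0.111
te_G = (2 + 4·7 + 18)/6 = 48/6 = 8; σ²_G = ((18−2)/6)² = 7.111
te_H = (1 + 4·2 + 3)/6 = 12/6 = 2; σ²_H = ((3−1)/6)² = 0.111
te_I = (1 + 4·2 + 9)/6 = 18/6 = 3; σ²_I = ((9−1)/6)² = 1.778

Forward pass:
ES_A = 0; EF_A = 7
ES_B = 0; EF_B = 12
ES_C = 12; EF_C = 12+2 = 14
ES_D = max(EF_A=7, EF_B=12) = 12; EF_D = 12+8 = 20
ES_E = 14; EF_E = 14+14 = 28
ES_F = 20; EF_F = 20+2 = 22
ES_G = 14; EF_G = 14+8 = 22
ES_H = 22; EF_H = 22+2 = 24
ES_I = max(EF_A=7, EF_E=28, EF_G=22, EF_H=24) = 28; EF_I = 28+3 = 31
Expected project duration μ = 31 days. Critical path: B → C → E → I.

Variance along critical path = 7.111 + 0.111 + 4.000 + 1.778 = 13.000; σ = √13.000 = 3.606 days.
Z = (27 − 31) / 3.606 = -1.109
P(T ≤ 27) = Φ(-1.109) ≈ 0.134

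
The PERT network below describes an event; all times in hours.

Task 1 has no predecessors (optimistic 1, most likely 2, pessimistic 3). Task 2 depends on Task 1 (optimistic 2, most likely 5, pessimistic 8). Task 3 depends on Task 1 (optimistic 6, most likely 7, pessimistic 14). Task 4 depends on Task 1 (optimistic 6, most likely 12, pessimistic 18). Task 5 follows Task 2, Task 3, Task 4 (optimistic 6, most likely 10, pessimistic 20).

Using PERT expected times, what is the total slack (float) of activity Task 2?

te_Task 1 = (1 + 4·2 + 3)/6 = 12/6 = 2
te_Task 2 = (2 + 4·5 + 8)/6 = 30/6 = 5
te_Task 3 = (6 + 4·7 + 14)/6 = 48/6 = 8
te_Task 4 = (6 + 4·12 + 18)/6 = 72/6 = 12
te_Task 5 = (6 + 4·10 + 20)/6 = 66/6 = 11

Forward pass:
ES_Task 1 = 0; EF_Task 1 = 2
ES_Task 2 = 2; EF_Task 2 = 2+5 = 7
ES_Task 3 = 2; EF_Task 3 = 2+8 = 10
ES_Task 4 = 2; EF_Task 4 = 2+12 = 14
ES_Task 5 = max(EF_Task 2=7, EF_Task 3=10, EF_Task 4=14) = 14; EF_Task 5 = 14+11 = 25
Expected project duration μ = 25 hours. Critical path: Task 1 → Task 4 → Task 5.

Backward pass:
LF_Task 5 = 25; LS_Task 5 = 25−11 = 14
LF_Task 4 = LS_Task 5 = 14; LS_Task 4 = 14−12 = 2
LF_Task 3 = LS_Task 5 = 14; LS_Task 3 = 14−8 = 6
LF_Task 2 = LS_Task 5 = 14; LS_Task 2 = 14−5 = 9
LF_Task 1 = min(LS_Task 2=9, LS_Task 3=6, LS_Task 4=2) = 2; LS_Task 1 = 2−2 = 0
Slack_Task 2 = LS_Task 2 − ES_Task 2 = 9 − 2 = 7

7 hours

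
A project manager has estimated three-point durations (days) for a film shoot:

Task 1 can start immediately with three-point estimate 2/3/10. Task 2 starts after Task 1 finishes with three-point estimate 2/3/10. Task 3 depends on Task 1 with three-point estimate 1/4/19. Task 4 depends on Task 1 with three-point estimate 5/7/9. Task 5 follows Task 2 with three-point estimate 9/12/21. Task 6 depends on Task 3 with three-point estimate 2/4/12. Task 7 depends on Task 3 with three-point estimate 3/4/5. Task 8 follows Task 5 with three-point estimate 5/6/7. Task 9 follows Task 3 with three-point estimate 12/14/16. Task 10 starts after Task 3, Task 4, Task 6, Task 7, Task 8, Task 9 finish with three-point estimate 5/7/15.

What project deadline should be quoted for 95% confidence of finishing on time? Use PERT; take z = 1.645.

40.3 days

te_Task 1 = (2 + 4·3 + 10)/6 = 24/6 = 4; σ²_Task 1 = ((10−2)/6)² = 1.778
te_Task 2 = (2 + 4·3 + 10)/6 = 24/6 = 4; σ²_Task 2 = ((10−2)/6)² = 1.778
te_Task 3 = (1 + 4·4 + 19)/6 = 36/6 = 6; σ²_Task 3 = ((19−1)/6)² = 9.000
te_Task 4 = (5 + 4·7 + 9)/6 = 42/6 = 7; σ²_Task 4 = ((9−5)/6)² = 0.444
te_Task 5 = (9 + 4·12 + 21)/6 = 78/6 = 13; σ²_Task 5 = ((21−9)/6)² = 4.000
te_Task 6 = (2 + 4·4 + 12)/6 = 30/6 = 5; σ²_Task 6 = ((12−2)/6)² = 2.778
te_Task 7 = (3 + 4·4 + 5)/6 = 24/6 = 4; σ²_Task 7 = ((5−3)/6)² = 0.111
te_Task 8 = (5 + 4·6 + 7)/6 = 36/6 = 6; σ²_Task 8 = ((7−5)/6)² = 0.111
te_Task 9 = (12 + 4·14 + 16)/6 = 84/6 = 14; σ²_Task 9 = ((16−12)/6)² = 0.444
te_Task 10 = (5 + 4·7 + 15)/6 = 48/6 = 8; σ²_Task 10 = ((15−5)/6)² = 2.778

Forward pass:
ES_Task 1 = 0; EF_Task 1 = 4
ES_Task 2 = 4; EF_Task 2 = 4+4 = 8
ES_Task 3 = 4; EF_Task 3 = 4+6 = 10
ES_Task 4 = 4; EF_Task 4 = 4+7 = 11
ES_Task 5 = 8; EF_Task 5 = 8+13 = 21
ES_Task 6 = 10; EF_Task 6 = 10+5 = 15
ES_Task 7 = 10; EF_Task 7 = 10+4 = 14
ES_Task 8 = 21; EF_Task 8 = 21+6 = 27
ES_Task 9 = 10; EF_Task 9 = 10+14 = 24
ES_Task 10 = max(EF_Task 3=10, EF_Task 4=11, EF_Task 6=15, EF_Task 7=14, EF_Task 8=27, EF_Task 9=24) = 27; EF_Task 10 = 27+8 = 35
Expected project duration μ = 35 days. Critical path: Task 1 → Task 2 → Task 5 → Task 8 → Task 10.

Variance along critical path = 1.778 + 1.778 + 4.000 + 0.111 + 2.778 = 10.444; σ = 3.232 days.
D = μ + z·σ = 35 + 1.645·3.232 = 40.3 days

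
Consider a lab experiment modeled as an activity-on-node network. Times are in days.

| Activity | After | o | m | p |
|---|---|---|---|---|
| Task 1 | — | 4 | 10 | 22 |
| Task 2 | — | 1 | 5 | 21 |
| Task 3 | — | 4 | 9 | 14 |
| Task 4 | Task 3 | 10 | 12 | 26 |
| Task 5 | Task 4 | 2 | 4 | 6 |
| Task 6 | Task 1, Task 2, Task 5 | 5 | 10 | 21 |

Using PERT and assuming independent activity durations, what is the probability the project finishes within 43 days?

te_Task 1 = (4 + 4·10 + 22)/6 = 66/6 = 11; σ²_Task 1 = ((22−4)/6)² = 9.000
te_Task 2 = (1 + 4·5 + 21)/6 = 42/6 = 7; σ²_Task 2 = ((21−1)/6)² = 11.111
te_Task 3 = (4 + 4·9 + 14)/6 = 54/6 = 9; σ²_Task 3 = ((14−4)/6)² = 2.778
te_Task 4 = (10 + 4·12 + 26)/6 = 84/6 = 14; σ²_Task 4 = ((26−10)/6)² = 7.111
te_Task 5 = (2 + 4·4 + 6)/6 = 24/6 = 4; σ²_Task 5 = ((6−2)/6)² = 0.444
te_Task 6 = (5 + 4·10 + 21)/6 = 66/6 = 11; σ²_Task 6 = ((21−5)/6)² = 7.111

Forward pass:
ES_Task 1 = 0; EF_Task 1 = 11
ES_Task 2 = 0; EF_Task 2 = 7
ES_Task 3 = 0; EF_Task 3 = 9
ES_Task 4 = 9; EF_Task 4 = 9+14 = 23
ES_Task 5 = 23; EF_Task 5 = 23+4 = 27
ES_Task 6 = max(EF_Task 1=11, EF_Task 2=7, EF_Task 5=27) = 27; EF_Task 6 = 27+11 = 38
Expected project duration μ = 38 days. Critical path: Task 3 → Task 4 → Task 5 → Task 6.

Variance along critical path = 2.778 + 7.111 + 0.444 + 7.111 = 17.444; σ = √17.444 = 4.177 days.
Z = (43 − 38) / 4.177 = 1.197
P(T ≤ 43) = Φ(1.197) ≈ 0.884

0.884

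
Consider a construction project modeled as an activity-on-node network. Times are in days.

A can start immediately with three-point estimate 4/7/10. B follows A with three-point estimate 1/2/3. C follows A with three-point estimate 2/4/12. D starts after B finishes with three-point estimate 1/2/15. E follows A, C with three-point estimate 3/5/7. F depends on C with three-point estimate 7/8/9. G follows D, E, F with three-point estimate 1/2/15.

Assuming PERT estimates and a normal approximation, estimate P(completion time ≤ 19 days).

0.051

te_A = (4 + 4·7 + 10)/6 = 42/6 = 7; σ²_A = ((10−4)/6)² = 1.000
te_B = (1 + 4·2 + 3)/6 = 12/6 = 2; σ²_B = ((3−1)/6)² = 0.111
te_C = (2 + 4·4 + 12)/6 = 30/6 = 5; σ²_C = ((12−2)/6)² = 2.778
te_D = (1 + 4·2 + 15)/6 = 24/6 = 4; σ²_D = ((15−1)/6)² = 5.444
te_E = (3 + 4·5 + 7)/6 = 30/6 = 5; σ²_E = ((7−3)/6)² = 0.444
te_F = (7 + 4·8 + 9)/6 = 48/6 = 8; σ²_F = ((9−7)/6)² = 0.111
te_G = (1 + 4·2 + 15)/6 = 24/6 = 4; σ²_G = ((15−1)/6)² = 5.444

Forward pass:
ES_A = 0; EF_A = 7
ES_B = 7; EF_B = 7+2 = 9
ES_C = 7; EF_C = 7+5 = 12
ES_D = 9; EF_D = 9+4 = 13
ES_E = max(EF_A=7, EF_C=12) = 12; EF_E = 12+5 = 17
ES_F = 12; EF_F = 12+8 = 20
ES_G = max(EF_D=13, EF_E=17, EF_F=20) = 20; EF_G = 20+4 = 24
Expected project duration μ = 24 days. Critical path: A → C → F → G.

Variance along critical path = 1.000 + 2.778 + 0.111 + 5.444 = 9.333; σ = √9.333 = 3.055 days.
Z = (19 − 24) / 3.055 = -1.637
P(T ≤ 19) = Φ(-1.637) ≈ 0.051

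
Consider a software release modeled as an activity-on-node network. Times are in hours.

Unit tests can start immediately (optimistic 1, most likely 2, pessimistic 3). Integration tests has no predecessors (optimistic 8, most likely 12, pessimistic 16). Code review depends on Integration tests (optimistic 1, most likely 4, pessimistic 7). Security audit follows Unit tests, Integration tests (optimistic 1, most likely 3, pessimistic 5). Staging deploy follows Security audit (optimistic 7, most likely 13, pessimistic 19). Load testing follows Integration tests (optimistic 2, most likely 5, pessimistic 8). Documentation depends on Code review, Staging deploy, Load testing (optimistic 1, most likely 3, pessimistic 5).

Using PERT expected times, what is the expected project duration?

31 hours

te_Unit tests = (1 + 4·2 + 3)/6 = 12/6 = 2
te_Integration tests = (8 + 4·12 + 16)/6 = 72/6 = 12
te_Code review = (1 + 4·4 + 7)/6 = 24/6 = 4
te_Security audit = (1 + 4·3 + 5)/6 = 18/6 = 3
te_Staging deploy = (7 + 4·13 + 19)/6 = 78/6 = 13
te_Load testing = (2 + 4·5 + 8)/6 = 30/6 = 5
te_Documentation = (1 + 4·3 + 5)/6 = 18/6 = 3

Forward pass:
ES_Unit tests = 0; EF_Unit tests = 2
ES_Integration tests = 0; EF_Integration tests = 12
ES_Code review = 12; EF_Code review = 12+4 = 16
ES_Security audit = max(EF_Unit tests=2, EF_Integration tests=12) = 12; EF_Security audit = 12+3 = 15
ES_Staging deploy = 15; EF_Staging deploy = 15+13 = 28
ES_Load testing = 12; EF_Load testing = 12+5 = 17
ES_Documentation = max(EF_Code review=16, EF_Staging deploy=28, EF_Load testing=17) = 28; EF_Documentation = 28+3 = 31
Expected project duration μ = 31 hours. Critical path: Integration tests → Security audit → Staging deploy → Documentation.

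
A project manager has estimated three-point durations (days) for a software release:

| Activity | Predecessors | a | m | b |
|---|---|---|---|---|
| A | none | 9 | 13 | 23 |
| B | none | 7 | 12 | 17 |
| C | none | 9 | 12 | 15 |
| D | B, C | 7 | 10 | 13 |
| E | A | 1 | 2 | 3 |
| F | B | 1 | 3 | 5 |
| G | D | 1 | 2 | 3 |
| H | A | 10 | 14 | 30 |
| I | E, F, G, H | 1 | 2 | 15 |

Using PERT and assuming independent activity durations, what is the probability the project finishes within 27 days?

te_A = (9 + 4·13 + 23)/6 = 84/6 = 14; σ²_A = ((23−9)/6)² = 5.444
te_B = (7 + 4·12 + 17)/6 = 72/6 = 12; σ²_B = ((17−7)/6)² = 2.778
te_C = (9 + 4·12 + 15)/6 = 72/6 = 12; σ²_C = ((15−9)/6)² = 1.000
te_D = (7 + 4·10 + 13)/6 = 60/6 = 10; σ²_D = ((13−7)/6)² = 1.000
te_E = (1 + 4·2 + 3)/6 = 12/6 = 2; σ²_E = ((3−1)/6)² = 0.111
te_F = (1 + 4·3 + 5)/6 = 18/6 = 3; σ²_F = ((5−1)/6)² = 0.444
te_G = (1 + 4·2 + 3)/6 = 12/6 = 2; σ²_G = ((3−1)/6)² = 0.111
te_H = (10 + 4·14 + 30)/6 = 96/6 = 16; σ²_H = ((30−10)/6)² = 11.111
te_I = (1 + 4·2 + 15)/6 = 24/6 = 4; σ²_I = ((15−1)/6)² = 5.444

Forward pass:
ES_A = 0; EF_A = 14
ES_B = 0; EF_B = 12
ES_C = 0; EF_C = 12
ES_D = max(EF_B=12, EF_C=12) = 12; EF_D = 12+10 = 22
ES_E = 14; EF_E = 14+2 = 16
ES_F = 12; EF_F = 12+3 = 15
ES_G = 22; EF_G = 22+2 = 24
ES_H = 14; EF_H = 14+16 = 30
ES_I = max(EF_E=16, EF_F=15, EF_G=24, EF_H=30) = 30; EF_I = 30+4 = 34
Expected project duration μ = 34 days. Critical path: A → H → I.

Variance along critical path = 5.444 + 11.111 + 5.444 = 22.000; σ = √22.000 = 4.690 days.
Z = (27 − 34) / 4.690 = -1.492
P(T ≤ 27) = Φ(-1.492) ≈ 0.068

0.068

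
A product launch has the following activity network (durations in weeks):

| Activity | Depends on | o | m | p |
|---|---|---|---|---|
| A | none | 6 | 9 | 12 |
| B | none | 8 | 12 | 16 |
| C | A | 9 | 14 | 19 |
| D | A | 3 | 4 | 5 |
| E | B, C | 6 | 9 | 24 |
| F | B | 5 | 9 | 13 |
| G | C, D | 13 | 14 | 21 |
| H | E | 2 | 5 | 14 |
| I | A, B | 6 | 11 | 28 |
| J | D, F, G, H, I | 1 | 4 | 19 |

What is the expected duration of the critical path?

46 weeks

te_A = (6 + 4·9 + 12)/6 = 54/6 = 9
te_B = (8 + 4·12 + 16)/6 = 72/6 = 12
te_C = (9 + 4·14 + 19)/6 = 84/6 = 14
te_D = (3 + 4·4 + 5)/6 = 24/6 = 4
te_E = (6 + 4·9 + 24)/6 = 66/6 = 11
te_F = (5 + 4·9 + 13)/6 = 54/6 = 9
te_G = (13 + 4·14 + 21)/6 = 90/6 = 15
te_H = (2 + 4·5 + 14)/6 = 36/6 = 6
te_I = (6 + 4·11 + 28)/6 = 78/6 = 13
te_J = (1 + 4·4 + 19)/6 = 36/6 = 6

Forward pass:
ES_A = 0; EF_A = 9
ES_B = 0; EF_B = 12
ES_C = 9; EF_C = 9+14 = 23
ES_D = 9; EF_D = 9+4 = 13
ES_E = max(EF_B=12, EF_C=23) = 23; EF_E = 23+11 = 34
ES_F = 12; EF_F = 12+9 = 21
ES_G = max(EF_C=23, EF_D=13) = 23; EF_G = 23+15 = 38
ES_H = 34; EF_H = 34+6 = 40
ES_I = max(EF_A=9, EF_B=12) = 12; EF_I = 12+13 = 25
ES_J = max(EF_D=13, EF_F=21, EF_G=38, EF_H=40, EF_I=25) = 40; EF_J = 40+6 = 46
Expected project duration μ = 46 weeks. Critical path: A → C → E → H → J.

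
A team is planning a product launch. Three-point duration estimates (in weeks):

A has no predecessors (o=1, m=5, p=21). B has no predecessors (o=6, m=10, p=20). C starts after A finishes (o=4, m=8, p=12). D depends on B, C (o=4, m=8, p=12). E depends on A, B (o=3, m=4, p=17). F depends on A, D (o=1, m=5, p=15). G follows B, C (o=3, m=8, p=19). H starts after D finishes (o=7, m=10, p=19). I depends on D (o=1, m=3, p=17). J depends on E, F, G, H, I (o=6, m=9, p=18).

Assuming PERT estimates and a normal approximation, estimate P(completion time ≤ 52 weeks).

0.954

te_A = (1 + 4·5 + 21)/6 = 42/6 = 7; σ²_A = ((21−1)/6)² = 11.111
te_B = (6 + 4·10 + 20)/6 = 66/6 = 11; σ²_B = ((20−6)/6)² = 5.444
te_C = (4 + 4·8 + 12)/6 = 48/6 = 8; σ²_C = ((12−4)/6)² = 1.778
te_D = (4 + 4·8 + 12)/6 = 48/6 = 8; σ²_D = ((12−4)/6)² = 1.778
te_E = (3 + 4·4 + 17)/6 = 36/6 = 6; σ²_E = ((17−3)/6)² = 5.444
te_F = (1 + 4·5 + 15)/6 = 36/6 = 6; σ²_F = ((15−1)/6)² = 5.444
te_G = (3 + 4·8 + 19)/6 = 54/6 = 9; σ²_G = ((19−3)/6)² = 7.111
te_H = (7 + 4·10 + 19)/6 = 66/6 = 11; σ²_H = ((19−7)/6)² = 4.000
te_I = (1 + 4·3 + 17)/6 = 30/6 = 5; σ²_I = ((17−1)/6)² = 7.111
te_J = (6 + 4·9 + 18)/6 = 60/6 = 10; σ²_J = ((18−6)/6)² = 4.000

Forward pass:
ES_A = 0; EF_A = 7
ES_B = 0; EF_B = 11
ES_C = 7; EF_C = 7+8 = 15
ES_D = max(EF_B=11, EF_C=15) = 15; EF_D = 15+8 = 23
ES_E = max(EF_A=7, EF_B=11) = 11; EF_E = 11+6 = 17
ES_F = max(EF_A=7, EF_D=23) = 23; EF_F = 23+6 = 29
ES_G = max(EF_B=11, EF_C=15) = 15; EF_G = 15+9 = 24
ES_H = 23; EF_H = 23+11 = 34
ES_I = 23; EF_I = 23+5 = 28
ES_J = max(EF_E=17, EF_F=29, EF_G=24, EF_H=34, EF_I=28) = 34; EF_J = 34+10 = 44
Expected project duration μ = 44 weeks. Critical path: A → C → D → H → J.

Variance along critical path = 11.111 + 1.778 + 1.778 + 4.000 + 4.000 = 22.667; σ = √22.667 = 4.761 weeks.
Z = (52 − 44) / 4.761 = 1.680
P(T ≤ 52) = Φ(1.680) ≈ 0.954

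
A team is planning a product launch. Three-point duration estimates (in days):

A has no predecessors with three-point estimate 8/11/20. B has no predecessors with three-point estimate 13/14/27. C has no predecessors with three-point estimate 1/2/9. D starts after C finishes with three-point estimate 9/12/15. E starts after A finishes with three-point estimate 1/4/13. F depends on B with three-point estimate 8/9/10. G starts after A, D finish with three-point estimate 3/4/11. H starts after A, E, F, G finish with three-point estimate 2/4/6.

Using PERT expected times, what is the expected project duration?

te_A = (8 + 4·11 + 20)/6 = 72/6 = 12
te_B = (13 + 4·14 + 27)/6 = 96/6 = 16
te_C = (1 + 4·2 + 9)/6 = 18/6 = 3
te_D = (9 + 4·12 + 15)/6 = 72/6 = 12
te_E = (1 + 4·4 + 13)/6 = 30/6 = 5
te_F = (8 + 4·9 + 10)/6 = 54/6 = 9
te_G = (3 + 4·4 + 11)/6 = 30/6 = 5
te_H = (2 + 4·4 + 6)/6 = 24/6 = 4

Forward pass:
ES_A = 0; EF_A = 12
ES_B = 0; EF_B = 16
ES_C = 0; EF_C = 3
ES_D = 3; EF_D = 3+12 = 15
ES_E = 12; EF_E = 12+5 = 17
ES_F = 16; EF_F = 16+9 = 25
ES_G = max(EF_A=12, EF_D=15) = 15; EF_G = 15+5 = 20
ES_H = max(EF_A=12, EF_E=17, EF_F=25, EF_G=20) = 25; EF_H = 25+4 = 29
Expected project duration μ = 29 days. Critical path: B → F → H.

29 days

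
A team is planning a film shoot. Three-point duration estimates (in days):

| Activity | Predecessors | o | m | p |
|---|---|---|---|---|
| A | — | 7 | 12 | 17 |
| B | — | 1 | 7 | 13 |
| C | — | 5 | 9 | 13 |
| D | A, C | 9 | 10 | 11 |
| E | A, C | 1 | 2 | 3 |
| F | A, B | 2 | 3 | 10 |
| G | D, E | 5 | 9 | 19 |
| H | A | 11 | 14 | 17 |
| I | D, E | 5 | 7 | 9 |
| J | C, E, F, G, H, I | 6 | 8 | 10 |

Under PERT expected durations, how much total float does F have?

te_A = (7 + 4·12 + 17)/6 = 72/6 = 12
te_B = (1 + 4·7 + 13)/6 = 42/6 = 7
te_C = (5 + 4·9 + 13)/6 = 54/6 = 9
te_D = (9 + 4·10 + 11)/6 = 60/6 = 10
te_E = (1 + 4·2 + 3)/6 = 12/6 = 2
te_F = (2 + 4·3 + 10)/6 = 24/6 = 4
te_G = (5 + 4·9 + 19)/6 = 60/6 = 10
te_H = (11 + 4·14 + 17)/6 = 84/6 = 14
te_I = (5 + 4·7 + 9)/6 = 42/6 = 7
te_J = (6 + 4·8 + 10)/6 = 48/6 = 8

Forward pass:
ES_A = 0; EF_A = 12
ES_B = 0; EF_B = 7
ES_C = 0; EF_C = 9
ES_D = max(EF_A=12, EF_C=9) = 12; EF_D = 12+10 = 22
ES_E = max(EF_A=12, EF_C=9) = 12; EF_E = 12+2 = 14
ES_F = max(EF_A=12, EF_B=7) = 12; EF_F = 12+4 = 16
ES_G = max(EF_D=22, EF_E=14) = 22; EF_G = 22+10 = 32
ES_H = 12; EF_H = 12+14 = 26
ES_I = max(EF_D=22, EF_E=14) = 22; EF_I = 22+7 = 29
ES_J = max(EF_C=9, EF_E=14, EF_F=16, EF_G=32, EF_H=26, EF_I=29) = 32; EF_J = 32+8 = 40
Expected project duration μ = 40 days. Critical path: A → D → G → J.

Backward pass:
LF_J = 40; LS_J = 40−8 = 32
LF_I = LS_J = 32; LS_I = 32−7 = 25
LF_H = LS_J = 32; LS_H = 32−14 = 18
LF_G = LS_J = 32; LS_G = 32−10 = 22
LF_F = LS_J = 32; LS_F = 32−4 = 28
LF_E = min(LS_G=22, LS_I=25, LS_J=32) = 22; LS_E = 22−2 = 20
LF_D = min(LS_G=22, LS_I=25) = 22; LS_D = 22−10 = 12
LF_C = min(LS_D=12, LS_E=20, LS_J=32) = 12; LS_C = 12−9 = 3
LF_B = LS_F = 28; LS_B = 28−7 = 21
LF_A = min(LS_D=12, LS_E=20, LS_F=28, LS_H=18) = 12; LS_A = 12−12 = 0
Slack_F = LS_F − ES_F = 28 − 12 = 16

16 days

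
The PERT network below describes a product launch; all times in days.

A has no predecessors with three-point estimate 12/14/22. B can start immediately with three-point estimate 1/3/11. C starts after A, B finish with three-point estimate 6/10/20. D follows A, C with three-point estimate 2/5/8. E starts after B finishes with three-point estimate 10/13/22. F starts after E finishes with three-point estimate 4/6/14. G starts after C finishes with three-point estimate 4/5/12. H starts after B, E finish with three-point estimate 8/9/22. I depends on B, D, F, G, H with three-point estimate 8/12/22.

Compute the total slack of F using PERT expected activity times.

7 days

te_A = (12 + 4·14 + 22)/6 = 90/6 = 15
te_B = (1 + 4·3 + 11)/6 = 24/6 = 4
te_C = (6 + 4·10 + 20)/6 = 66/6 = 11
te_D = (2 + 4·5 + 8)/6 = 30/6 = 5
te_E = (10 + 4·13 + 22)/6 = 84/6 = 14
te_F = (4 + 4·6 + 14)/6 = 42/6 = 7
te_G = (4 + 4·5 + 12)/6 = 36/6 = 6
te_H = (8 + 4·9 + 22)/6 = 66/6 = 11
te_I = (8 + 4·12 + 22)/6 = 78/6 = 13

Forward pass:
ES_A = 0; EF_A = 15
ES_B = 0; EF_B = 4
ES_C = max(EF_A=15, EF_B=4) = 15; EF_C = 15+11 = 26
ES_D = max(EF_A=15, EF_C=26) = 26; EF_D = 26+5 = 31
ES_E = 4; EF_E = 4+14 = 18
ES_F = 18; EF_F = 18+7 = 25
ES_G = 26; EF_G = 26+6 = 32
ES_H = max(EF_B=4, EF_E=18) = 18; EF_H = 18+11 = 29
ES_I = max(EF_B=4, EF_D=31, EF_F=25, EF_G=32, EF_H=29) = 32; EF_I = 32+13 = 45
Expected project duration μ = 45 days. Critical path: A → C → G → I.

Backward pass:
LF_I = 45; LS_I = 45−13 = 32
LF_H = LS_I = 32; LS_H = 32−11 = 21
LF_G = LS_I = 32; LS_G = 32−6 = 26
LF_F = LS_I = 32; LS_F = 32−7 = 25
LF_E = min(LS_F=25, LS_H=21) = 21; LS_E = 21−14 = 7
LF_D = LS_I = 32; LS_D = 32−5 = 27
LF_C = min(LS_D=27, LS_G=26) = 26; LS_C = 26−11 = 15
LF_B = min(LS_C=15, LS_E=7, LS_H=21, LS_I=32) = 7; LS_B = 7−4 = 3
LF_A = min(LS_C=15, LS_D=27) = 15; LS_A = 15−15 = 0
Slack_F = LS_F − ES_F = 25 − 18 = 7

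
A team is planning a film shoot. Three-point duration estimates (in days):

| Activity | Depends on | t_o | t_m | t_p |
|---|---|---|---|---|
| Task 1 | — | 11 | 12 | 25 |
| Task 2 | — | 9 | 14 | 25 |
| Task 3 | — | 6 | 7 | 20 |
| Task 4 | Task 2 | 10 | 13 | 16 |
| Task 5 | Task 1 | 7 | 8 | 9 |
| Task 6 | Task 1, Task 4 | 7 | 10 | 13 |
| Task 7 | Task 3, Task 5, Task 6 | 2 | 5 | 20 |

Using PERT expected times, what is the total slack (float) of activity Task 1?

te_Task 1 = (11 + 4·12 + 25)/6 = 84/6 = 14
te_Task 2 = (9 + 4·14 + 25)/6 = 90/6 = 15
te_Task 3 = (6 + 4·7 + 20)/6 = 54/6 = 9
te_Task 4 = (10 + 4·13 + 16)/6 = 78/6 = 13
te_Task 5 = (7 + 4·8 + 9)/6 = 48/6 = 8
te_Task 6 = (7 + 4·10 + 13)/6 = 60/6 = 10
te_Task 7 = (2 + 4·5 + 20)/6 = 42/6 = 7

Forward pass:
ES_Task 1 = 0; EF_Task 1 = 14
ES_Task 2 = 0; EF_Task 2 = 15
ES_Task 3 = 0; EF_Task 3 = 9
ES_Task 4 = 15; EF_Task 4 = 15+13 = 28
ES_Task 5 = 14; EF_Task 5 = 14+8 = 22
ES_Task 6 = max(EF_Task 1=14, EF_Task 4=28) = 28; EF_Task 6 = 28+10 = 38
ES_Task 7 = max(EF_Task 3=9, EF_Task 5=22, EF_Task 6=38) = 38; EF_Task 7 = 38+7 = 45
Expected project duration μ = 45 days. Critical path: Task 2 → Task 4 → Task 6 → Task 7.

Backward pass:
LF_Task 7 = 45; LS_Task 7 = 45−7 = 38
LF_Task 6 = LS_Task 7 = 38; LS_Task 6 = 38−10 = 28
LF_Task 5 = LS_Task 7 = 38; LS_Task 5 = 38−8 = 30
LF_Task 4 = LS_Task 6 = 28; LS_Task 4 = 28−13 = 15
LF_Task 3 = LS_Task 7 = 38; LS_Task 3 = 38−9 = 29
LF_Task 2 = LS_Task 4 = 15; LS_Task 2 = 15−15 = 0
LF_Task 1 = min(LS_Task 5=30, LS_Task 6=28) = 28; LS_Task 1 = 28−14 = 14
Slack_Task 1 = LS_Task 1 − ES_Task 1 = 14 − 0 = 14

14 days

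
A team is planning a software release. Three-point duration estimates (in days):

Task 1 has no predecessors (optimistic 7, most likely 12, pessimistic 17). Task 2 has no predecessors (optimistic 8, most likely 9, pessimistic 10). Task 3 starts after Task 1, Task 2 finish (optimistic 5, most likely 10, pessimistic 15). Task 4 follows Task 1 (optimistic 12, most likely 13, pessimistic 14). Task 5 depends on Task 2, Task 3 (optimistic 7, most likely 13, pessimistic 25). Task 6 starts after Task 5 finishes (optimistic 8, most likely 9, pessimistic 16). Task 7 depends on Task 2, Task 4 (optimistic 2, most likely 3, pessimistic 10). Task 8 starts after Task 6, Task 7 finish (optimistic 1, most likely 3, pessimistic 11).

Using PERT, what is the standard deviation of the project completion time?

te_Task 1 = (7 + 4·12 + 17)/6 = 72/6 = 12; σ²_Task 1 = ((17−7)/6)² = 2.778
te_Task 2 = (8 + 4·9 + 10)/6 = 54/6 = 9; σ²_Task 2 = ((10−8)/6)² = 0.111
te_Task 3 = (5 + 4·10 + 15)/6 = 60/6 = 10; σ²_Task 3 = ((15−5)/6)² = 2.778
te_Task 4 = (12 + 4·13 + 14)/6 = 78/6 = 13; σ²_Task 4 = ((14−12)/6)² = 0.111
te_Task 5 = (7 + 4·13 + 25)/6 = 84/6 = 14; σ²_Task 5 = ((25−7)/6)² = 9.000
te_Task 6 = (8 + 4·9 + 16)/6 = 60/6 = 10; σ²_Task 6 = ((16−8)/6)² = 1.778
te_Task 7 = (2 + 4·3 + 10)/6 = 24/6 = 4; σ²_Task 7 = ((10−2)/6)² = 1.778
te_Task 8 = (1 + 4·3 + 11)/6 = 24/6 = 4; σ²_Task 8 = ((11−1)/6)² = 2.778

Forward pass:
ES_Task 1 = 0; EF_Task 1 = 12
ES_Task 2 = 0; EF_Task 2 = 9
ES_Task 3 = max(EF_Task 1=12, EF_Task 2=9) = 12; EF_Task 3 = 12+10 = 22
ES_Task 4 = 12; EF_Task 4 = 12+13 = 25
ES_Task 5 = max(EF_Task 2=9, EF_Task 3=22) = 22; EF_Task 5 = 22+14 = 36
ES_Task 6 = 36; EF_Task 6 = 36+10 = 46
ES_Task 7 = max(EF_Task 2=9, EF_Task 4=25) = 25; EF_Task 7 = 25+4 = 29
ES_Task 8 = max(EF_Task 6=46, EF_Task 7=29) = 46; EF_Task 8 = 46+4 = 50
Expected project duration μ = 50 days. Critical path: Task 1 → Task 3 → Task 5 → Task 6 → Task 8.

Variance along critical path = 2.778 + 2.778 + 9.000 + 1.778 + 2.778 = 19.111
σ = √19.111 = 4.372 days

4.37 days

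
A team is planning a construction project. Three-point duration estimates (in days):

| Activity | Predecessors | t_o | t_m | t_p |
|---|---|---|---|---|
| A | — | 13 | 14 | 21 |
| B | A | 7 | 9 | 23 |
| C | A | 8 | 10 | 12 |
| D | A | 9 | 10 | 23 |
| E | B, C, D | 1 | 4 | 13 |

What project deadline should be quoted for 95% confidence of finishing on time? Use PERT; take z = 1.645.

te_A = (13 + 4·14 + 21)/6 = 90/6 = 15; σ²_A = ((21−13)/6)² = 1.778
te_B = (7 + 4·9 + 23)/6 = 66/6 = 11; σ²_B = ((23−7)/6)² = 7.111
te_C = (8 + 4·10 + 12)/6 = 60/6 = 10; σ²_C = ((12−8)/6)² = 0.444
te_D = (9 + 4·10 + 23)/6 = 72/6 = 12; σ²_D = ((23−9)/6)² = 5.444
te_E = (1 + 4·4 + 13)/6 = 30/6 = 5; σ²_E = ((13−1)/6)² = 4.000

Forward pass:
ES_A = 0; EF_A = 15
ES_B = 15; EF_B = 15+11 = 26
ES_C = 15; EF_C = 15+10 = 25
ES_D = 15; EF_D = 15+12 = 27
ES_E = max(EF_B=26, EF_C=25, EF_D=27) = 27; EF_E = 27+5 = 32
Expected project duration μ = 32 days. Critical path: A → D → E.

Variance along critical path = 1.778 + 5.444 + 4.000 = 11.222; σ = 3.350 days.
D = μ + z·σ = 32 + 1.645·3.350 = 37.5 days

37.5 days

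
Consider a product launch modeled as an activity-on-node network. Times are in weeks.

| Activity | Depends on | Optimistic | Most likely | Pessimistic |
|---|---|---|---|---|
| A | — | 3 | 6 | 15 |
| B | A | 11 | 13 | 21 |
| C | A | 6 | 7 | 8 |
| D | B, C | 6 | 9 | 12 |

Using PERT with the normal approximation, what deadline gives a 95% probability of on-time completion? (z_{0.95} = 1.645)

te_A = (3 + 4·6 + 15)/6 = 42/6 = 7; σ²_A = ((15−3)/6)² = 4.000
te_B = (11 + 4·13 + 21)/6 = 84/6 = 14; σ²_B = ((21−11)/6)² = 2.778
te_C = (6 + 4·7 + 8)/6 = 42/6 = 7; σ²_C = ((8−6)/6)² = 0.111
te_D = (6 + 4·9 + 12)/6 = 54/6 = 9; σ²_D = ((12−6)/6)² = 1.000

Forward pass:
ES_A = 0; EF_A = 7
ES_B = 7; EF_B = 7+14 = 21
ES_C = 7; EF_C = 7+7 = 14
ES_D = max(EF_B=21, EF_C=14) = 21; EF_D = 21+9 = 30
Expected project duration μ = 30 weeks. Critical path: A → B → D.

Variance along critical path = 4.000 + 2.778 + 1.000 = 7.778; σ = 2.789 weeks.
D = μ + z·σ = 30 + 1.645·2.789 = 34.6 weeks

34.6 weeks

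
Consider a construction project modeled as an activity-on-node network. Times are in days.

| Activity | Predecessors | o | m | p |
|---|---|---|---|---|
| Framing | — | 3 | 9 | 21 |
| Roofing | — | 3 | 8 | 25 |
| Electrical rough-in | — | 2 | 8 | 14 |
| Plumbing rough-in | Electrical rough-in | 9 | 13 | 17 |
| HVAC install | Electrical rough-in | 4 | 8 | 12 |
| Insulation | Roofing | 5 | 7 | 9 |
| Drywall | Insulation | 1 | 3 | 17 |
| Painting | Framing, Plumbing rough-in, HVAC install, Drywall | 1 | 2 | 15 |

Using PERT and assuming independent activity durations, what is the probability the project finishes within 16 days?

0.026

te_Framing = (3 + 4·9 + 21)/6 = 60/6 = 10; σ²_Framing = ((21−3)/6)² = 9.000
te_Roofing = (3 + 4·8 + 25)/6 = 60/6 = 10; σ²_Roofing = ((25−3)/6)² = 13.444
te_Electrical rough-in = (2 + 4·8 + 14)/6 = 48/6 = 8; σ²_Electrical rough-in = ((14−2)/6)² = 4.000
te_Plumbing rough-in = (9 + 4·13 + 17)/6 = 78/6 = 13; σ²_Plumbing rough-in = ((17−9)/6)² = 1.778
te_HVAC install = (4 + 4·8 + 12)/6 = 48/6 = 8; σ²_HVAC install = ((12−4)/6)² = 1.778
te_Insulation = (5 + 4·7 + 9)/6 = 42/6 = 7; σ²_Insulation = ((9−5)/6)² = 0.444
te_Drywall = (1 + 4·3 + 17)/6 = 30/6 = 5; σ²_Drywall = ((17−1)/6)² = 7.111
te_Painting = (1 + 4·2 + 15)/6 = 24/6 = 4; σ²_Painting = ((15−1)/6)² = 5.444

Forward pass:
ES_Framing = 0; EF_Framing = 10
ES_Roofing = 0; EF_Roofing = 10
ES_Electrical rough-in = 0; EF_Electrical rough-in = 8
ES_Plumbing rough-in = 8; EF_Plumbing rough-in = 8+13 = 21
ES_HVAC install = 8; EF_HVAC install = 8+8 = 16
ES_Insulation = 10; EF_Insulation = 10+7 = 17
ES_Drywall = 17; EF_Drywall = 17+5 = 22
ES_Painting = max(EF_Framing=10, EF_Plumbing rough-in=21, EF_HVAC install=16, EF_Drywall=22) = 22; EF_Painting = 22+4 = 26
Expected project duration μ = 26 days. Critical path: Roofing → Insulation → Drywall → Painting.

Variance along critical path = 13.444 + 0.444 + 7.111 + 5.444 = 26.444; σ = √26.444 = 5.142 days.
Z = (16 − 26) / 5.142 = -1.945
P(T ≤ 16) = Φ(-1.945) ≈ 0.026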